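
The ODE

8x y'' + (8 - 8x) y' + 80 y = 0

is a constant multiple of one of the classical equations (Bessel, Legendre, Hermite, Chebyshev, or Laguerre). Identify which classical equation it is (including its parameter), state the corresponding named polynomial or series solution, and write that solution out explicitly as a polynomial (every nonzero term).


All three coefficients share the factor 8; dividing through by 8 gives  x y'' + (1 - x) y' + 10 y = 0.
This matches the Laguerre equation x y'' + (1 - x) y' + n y = 0 with n = 10; the polynomial solution is L_10(x).
With y = sum_k a_k x^k, matching x^k gives (k+1)k a_{k+1} + (k+1) a_{k+1} - k a_k + n a_k = 0, i.e. (k+1)^2 a_{k+1} = (k - n) a_k = (k - 10) a_k. The right side vanishes at k = 10, so the series terminates at degree 10.
Standard normalization L_n(0) = 1 gives a_0 = 1. Work upward with a_{k+1} = (k - 10) a_k / (k+1)^2:
  a_1 = (0 - 10)(1) / 1^2 = -10/1 = -10
  a_2 = (1 - 10)(-10) / 2^2 = 90/4 = 45/2
  a_3 = (2 - 10)(45/2) / 3^2 = -180/9 = -20
  a_4 = (3 - 10)(-20) / 4^2 = 140/16 = 35/4
  a_5 = (4 - 10)(35/4) / 5^2 = (-105/2)/25 = -21/10
  a_6 = (5 - 10)(-21/10) / 6^2 = (21/2)/36 = 7/24
  a_7 = (6 - 10)(7/24) / 7^2 = (-7/6)/49 = -1/42
  a_8 = (7 - 10)(-1/42) / 8^2 = (1/14)/64 = 1/896
  a_9 = (8 - 10)(1/896) / 9^2 = (-1/448)/81 = -1/36288
  a_10 = (9 - 10)(-1/36288) / 10^2 = (1/36288)/100 = 1/3628800
Hence L_10(x) = x^10/3628800 - x^9/36288 + x^8/896 - x^7/42 + 7 x^6/24 - 21 x^5/10 + 35 x^4/4 - 20 x^3 + 45 x^2/2 - 10 x + 1.

L_10(x); series = x^10/3628800 - x^9/36288 + x^8/896 - x^7/42 + 7 x^6/24 - 21 x^5/10 + 35 x^4/4 - 20 x^3 + 45 x^2/2 - 10 x + 1


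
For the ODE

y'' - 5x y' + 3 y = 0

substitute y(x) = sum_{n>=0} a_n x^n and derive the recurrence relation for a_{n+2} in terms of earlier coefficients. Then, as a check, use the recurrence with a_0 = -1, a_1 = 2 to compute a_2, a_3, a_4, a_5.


Substitute y = sum_n a_n x^n.
y''(x) has coefficient (n+2)(n+1) a_{n+2} at x^n;
-5 x y'(x) has coefficient -5 n a_n at x^n (shift);
3 y(x) has coefficient 3 a_n at x^n.
Matching x^n: (n+2)(n+1) a_{n+2} + (-5n + 3) a_n = 0.
Thus a_{n+2} = (5n - 3) / ((n+1)(n+2)) * a_n.

Check with a_0 = -1, a_1 = 2 (apply the recurrence for n = 0, 1, 2, 3): a_0 = -1, a_1 = 2, a_2 = 3/2, a_3 = 2/3, a_4 = 7/8, a_5 = 2/5.

a_(n+2) = (5n - 3) / ((n+1)(n+2)) * a_n; check: a_0 = -1, a_1 = 2, a_2 = 3/2, a_3 = 2/3, a_4 = 7/8, a_5 = 2/5


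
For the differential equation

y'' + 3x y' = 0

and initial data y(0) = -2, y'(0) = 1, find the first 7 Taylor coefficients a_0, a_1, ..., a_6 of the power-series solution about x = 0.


Ansatz: y(x) = sum_{n>=0} a_n x^n, so y'(x) = sum_{n>=1} n a_n x^(n-1) and y''(x) = sum_{n>=2} n(n-1) a_n x^(n-2).
Substitute into P(x) y'' + Q(x) y' + R(x) y = 0 with P(x) = 1, Q(x) = 3x, R(x) = 0, and match powers of x.
Initial conditions: a_0 = -2, a_1 = 1.
Setting the coefficient of each power of x to zero and solving order by order (substituting the coefficients already found):
  x^0: 2 a_2 = 0  ->  a_2 = 0
  x^1: 6 a_3 + 3 a_1 = 0  ->  6 a_3 = -3 a_1 = -3  ->  a_3 = -1/2
  x^2: 12 a_4 + 6 a_2 = 0  ->  12 a_4 = -6 a_2 = 0  ->  a_4 = 0
  x^3: 20 a_5 + 9 a_3 = 0  ->  20 a_5 = -9 a_3 = 9/2  ->  a_5 = 9/40
  x^4: 30 a_6 + 12 a_4 = 0  ->  30 a_6 = -12 a_4 = 0  ->  a_6 = 0
Truncated series: y(x) = -2 + x - (1/2) x^3 + (9/40) x^5 + O(x^7).

a_0 = -2; a_1 = 1; a_2 = 0; a_3 = -1/2; a_4 = 0; a_5 = 9/40; a_6 = 0


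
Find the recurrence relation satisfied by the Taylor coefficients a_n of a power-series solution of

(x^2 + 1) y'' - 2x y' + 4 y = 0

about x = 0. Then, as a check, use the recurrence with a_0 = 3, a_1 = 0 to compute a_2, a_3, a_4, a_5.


Substitute y = sum_n a_n x^n.
(1 + 1 x^2) y'' contributes (n+2)(n+1) a_{n+2} + n(n-1) a_n at x^n.
-2 x y'(x) contributes -2 n a_n at x^n.
4 y(x) contributes 4 a_n at x^n.
Matching x^n: (n+2)(n+1) a_{n+2} + (n(n-1) - 2 n + 4) a_n = 0.
Thus a_{n+2} = (-n(n-1) + 2 n - 4) / ((n+1)(n+2)) * a_n.

Check with a_0 = 3, a_1 = 0 (apply the recurrence for n = 0, 1, 2, 3): a_0 = 3, a_1 = 0, a_2 = -6, a_3 = 0, a_4 = 1, a_5 = 0.

a_(n+2) = (-n(n-1) + 2 n - 4) / ((n+1)(n+2)) * a_n; check: a_0 = 3, a_1 = 0, a_2 = -6, a_3 = 0, a_4 = 1, a_5 = 0


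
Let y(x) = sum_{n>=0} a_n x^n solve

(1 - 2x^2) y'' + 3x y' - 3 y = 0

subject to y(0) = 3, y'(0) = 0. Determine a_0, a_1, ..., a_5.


Ansatz: y(x) = sum_{n>=0} a_n x^n, so y'(x) = sum_{n>=1} n a_n x^(n-1) and y''(x) = sum_{n>=2} n(n-1) a_n x^(n-2).
Substitute into P(x) y'' + Q(x) y' + R(x) y = 0 with P(x) = 1 - 2x^2, Q(x) = 3x, R(x) = -3, and match powers of x.
Initial conditions: a_0 = 3, a_1 = 0.
Setting the coefficient of each power of x to zero and solving order by order (substituting the coefficients already found):
  x^0: 2 a_2 - 3 a_0 = 0  ->  2 a_2 = 3 a_0 = 9  ->  a_2 = 9/2
  x^1: 6 a_3 = 0  ->  a_3 = 0
  x^2: 12 a_4 - a_2 = 0  ->  12 a_4 = a_2 = 9/2  ->  a_4 = 3/8
  x^3: 20 a_5 - 6 a_3 = 0  ->  20 a_5 = 6 a_3 = 0  ->  a_5 = 0
Truncated series: y(x) = 3 + (9/2) x^2 + (3/8) x^4 + O(x^6).

a_0 = 3; a_1 = 0; a_2 = 9/2; a_3 = 0; a_4 = 3/8; a_5 = 0


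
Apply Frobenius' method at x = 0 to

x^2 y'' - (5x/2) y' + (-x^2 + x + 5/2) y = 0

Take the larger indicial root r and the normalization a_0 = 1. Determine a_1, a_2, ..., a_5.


Write in Frobenius form y'' + (p(x)/x) y' + (q(x)/x^2) y = 0:
  p(x) = -5/2,  q(x) = -x^2 + x + 5/2.
Indicial equation: r(r-1) + (-5/2) r + (5/2) = 0 -> roots r_1 = 5/2, r_2 = 1.
Take r = r_1 = 5/2. Let y(x) = x^r sum_{n>=0} a_n x^n with a_0 = 1.
Substitute y = x^r sum a_n x^n and match x^{r+n}. The recurrence is
  D(n) a_n + 1 a_{n-1} - 1 a_{n-2} = 0,  where D(n) = (r+n)(r+n-1) + (-5/2)(r+n) + (5/2).
  a_n = [-1 a_{n-1} + 1 a_{n-2}] / D(n).
Since the indicial polynomial factors as (r - r_1)(r - r_2), D(n) = (r_1 + n - r_1)(r_1 + n - r_2) = n(n + 3/2).
Evaluating step by step (a_0 = 1):
  n = 1: D(1) = 1(1 + 3/2) = 5/2; numerator = -1(1) = -1; a_1 = (-1)/(5/2) = -2/5
  n = 2: D(2) = 2(2 + 3/2) = 7; numerator = -1(-2/5) + 1(1) = 7/5; a_2 = (7/5)/(7) = 1/5
  n = 3: D(3) = 3(3 + 3/2) = 27/2; numerator = -1(1/5) + 1(-2/5) = -3/5; a_3 = (-3/5)/(27/2) = -2/45
  n = 4: D(4) = 4(4 + 3/2) = 22; numerator = -1(-2/45) + 1(1/5) = 11/45; a_4 = (11/45)/(22) = 1/90
  n = 5: D(5) = 5(5 + 3/2) = 65/2; numerator = -1(1/90) + 1(-2/45) = -1/18; a_5 = (-1/18)/(65/2) = -1/585

r = 5/2; a_0 = 1; a_1 = -2/5; a_2 = 1/5; a_3 = -2/45; a_4 = 1/90; a_5 = -1/585


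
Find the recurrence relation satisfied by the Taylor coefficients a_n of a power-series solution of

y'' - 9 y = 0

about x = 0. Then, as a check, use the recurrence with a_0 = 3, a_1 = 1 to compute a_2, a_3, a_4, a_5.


Substitute y = sum_n a_n x^n into y'' + (const) y = 0.
y''(x) = sum_{n>=0} (n+2)(n+1) a_{n+2} x^n.
The ODE becomes sum_n [(n+2)(n+1) a_{n+2} - 9 a_n] x^n = 0.
Setting each coefficient to zero gives the recurrence:
  (n+2)(n+1) a_{n+2} - 9 a_n = 0,
  a_{n+2} = 9 / ((n+1)(n+2)) a_n.

Check with a_0 = 3, a_1 = 1 (apply the recurrence for n = 0, 1, 2, 3): a_0 = 3, a_1 = 1, a_2 = 27/2, a_3 = 3/2, a_4 = 81/8, a_5 = 27/40.

a_{n+2} = 9/((n+1)(n+2)) * a_n; check: a_0 = 3, a_1 = 1, a_2 = 27/2, a_3 = 3/2, a_4 = 81/8, a_5 = 27/40


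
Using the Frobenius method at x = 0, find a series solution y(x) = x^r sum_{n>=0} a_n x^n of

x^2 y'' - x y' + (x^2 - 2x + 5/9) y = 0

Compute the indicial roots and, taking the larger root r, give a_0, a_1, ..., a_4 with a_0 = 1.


Write in Frobenius form y'' + (p(x)/x) y' + (q(x)/x^2) y = 0:
  p(x) = -1,  q(x) = x^2 - 2x + 5/9.
Indicial equation: r(r-1) + (-1) r + (5/9) = 0 -> roots r_1 = 5/3, r_2 = 1/3.
Take r = r_1 = 5/3. Let y(x) = x^r sum_{n>=0} a_n x^n with a_0 = 1.
Substitute y = x^r sum a_n x^n and match x^{r+n}. The recurrence is
  D(n) a_n - 2 a_{n-1} + 1 a_{n-2} = 0,  where D(n) = (r+n)(r+n-1) + (-1)(r+n) + (5/9).
  a_n = [2 a_{n-1} - 1 a_{n-2}] / D(n).
Since the indicial polynomial factors as (r - r_1)(r - r_2), D(n) = (r_1 + n - r_1)(r_1 + n - r_2) = n(n + 4/3).
Evaluating step by step (a_0 = 1):
  n = 1: D(1) = 1(1 + 4/3) = 7/3; numerator = 2(1) = 2; a_1 = (2)/(7/3) = 6/7
  n = 2: D(2) = 2(2 + 4/3) = 20/3; numerator = 2(6/7) - 1(1) = 5/7; a_2 = (5/7)/(20/3) = 3/28
  n = 3: D(3) = 3(3 + 4/3) = 13; numerator = 2(3/28) - 1(6/7) = -9/14; a_3 = (-9/14)/(13) = -9/182
  n = 4: D(4) = 4(4 + 4/3) = 64/3; numerator = 2(-9/182) - 1(3/28) = -75/364; a_4 = (-75/364)/(64/3) = -225/23296

r = 5/3; a_0 = 1; a_1 = 6/7; a_2 = 3/28; a_3 = -9/182; a_4 = -225/23296


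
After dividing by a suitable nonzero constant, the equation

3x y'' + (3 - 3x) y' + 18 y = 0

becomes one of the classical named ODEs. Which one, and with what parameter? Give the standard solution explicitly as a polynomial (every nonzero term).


All three coefficients share the factor 3; dividing through by 3 gives  x y'' + (1 - x) y' + 6 y = 0.
This matches the Laguerre equation x y'' + (1 - x) y' + n y = 0 with n = 6; the polynomial solution is L_6(x).
With y = sum_k a_k x^k, matching x^k gives (k+1)k a_{k+1} + (k+1) a_{k+1} - k a_k + n a_k = 0, i.e. (k+1)^2 a_{k+1} = (k - n) a_k = (k - 6) a_k. The right side vanishes at k = 6, so the series terminates at degree 6.
Standard normalization L_n(0) = 1 gives a_0 = 1. Work upward with a_{k+1} = (k - 6) a_k / (k+1)^2:
  a_1 = (0 - 6)(1) / 1^2 = -6/1 = -6
  a_2 = (1 - 6)(-6) / 2^2 = 30/4 = 15/2
  a_3 = (2 - 6)(15/2) / 3^2 = -30/9 = -10/3
  a_4 = (3 - 6)(-10/3) / 4^2 = 10/16 = 5/8
  a_5 = (4 - 6)(5/8) / 5^2 = (-5/4)/25 = -1/20
  a_6 = (5 - 6)(-1/20) / 6^2 = (1/20)/36 = 1/720
Hence L_6(x) = x^6/720 - x^5/20 + 5 x^4/8 - 10 x^3/3 + 15 x^2/2 - 6 x + 1.

L_6(x); series = x^6/720 - x^5/20 + 5 x^4/8 - 10 x^3/3 + 15 x^2/2 - 6 x + 1


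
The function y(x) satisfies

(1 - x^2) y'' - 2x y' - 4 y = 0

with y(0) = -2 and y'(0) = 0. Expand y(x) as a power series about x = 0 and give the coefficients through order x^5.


Ansatz: y(x) = sum_{n>=0} a_n x^n, so y'(x) = sum_{n>=1} n a_n x^(n-1) and y''(x) = sum_{n>=2} n(n-1) a_n x^(n-2).
Substitute into P(x) y'' + Q(x) y' + R(x) y = 0 with P(x) = 1 - x^2, Q(x) = -2x, R(x) = -4, and match powers of x.
Initial conditions: a_0 = -2, a_1 = 0.
Setting the coefficient of each power of x to zero and solving order by order (substituting the coefficients already found):
  x^0: 2 a_2 - 4 a_0 = 0  ->  2 a_2 = 4 a_0 = -8  ->  a_2 = -4
  x^1: 6 a_3 - 6 a_1 = 0  ->  6 a_3 = 6 a_1 = 0  ->  a_3 = 0
  x^2: 12 a_4 - 10 a_2 = 0  ->  12 a_4 = 10 a_2 = -40  ->  a_4 = -10/3
  x^3: 20 a_5 - 16 a_3 = 0  ->  20 a_5 = 16 a_3 = 0  ->  a_5 = 0
Truncated series: y(x) = -2 - 4 x^2 - (10/3) x^4 + O(x^6).

a_0 = -2; a_1 = 0; a_2 = -4; a_3 = 0; a_4 = -10/3; a_5 = 0


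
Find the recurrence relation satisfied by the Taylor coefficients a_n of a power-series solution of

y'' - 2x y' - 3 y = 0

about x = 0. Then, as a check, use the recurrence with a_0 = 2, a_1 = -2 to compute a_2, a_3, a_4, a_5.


Substitute y = sum_n a_n x^n.
y''(x) has coefficient (n+2)(n+1) a_{n+2} at x^n;
-2 x y'(x) has coefficient -2 n a_n at x^n (shift);
-3 y(x) has coefficient -3 a_n at x^n.
Matching x^n: (n+2)(n+1) a_{n+2} + (-2n - 3) a_n = 0.
Thus a_{n+2} = (2n + 3) / ((n+1)(n+2)) * a_n.

Check with a_0 = 2, a_1 = -2 (apply the recurrence for n = 0, 1, 2, 3): a_0 = 2, a_1 = -2, a_2 = 3, a_3 = -5/3, a_4 = 7/4, a_5 = -3/4.

a_(n+2) = (2n + 3) / ((n+1)(n+2)) * a_n; check: a_0 = 2, a_1 = -2, a_2 = 3, a_3 = -5/3, a_4 = 7/4, a_5 = -3/4


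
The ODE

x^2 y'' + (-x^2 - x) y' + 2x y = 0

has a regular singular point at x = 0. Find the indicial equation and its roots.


Divide by x^2 to reach normal form y'' + P_1(x) y' + P_2(x) y = 0 with P_1(x) = -1 - 1/x and P_2(x) = 2/x.
x = 0 is a singular point because the y'-coefficient -1 - 1/x has a pole at x = 0 and the y-coefficient 2/x has a pole at x = 0.
It is a regular singular point because x P_1(x) = p(x) = -x - 1 and x^2 P_2(x) = q(x) = 2x are polynomials, hence analytic at x = 0.
p(0) = -1,  q(0) = 0.
Indicial equation: r(r-1) + p(0) r + q(0) = 0, i.e. r^2 + (p(0) - 1) r + q(0) = 0, i.e. r^2 - 2 r = 0.
Discriminant: (-2)^2 - 4(0) = 4, so r = (2 ± 2)/2.
Solving: r_1 = 2, r_2 = 0.

indicial: r^2 - 2 r = 0; roots r_1 = 2, r_2 = 0


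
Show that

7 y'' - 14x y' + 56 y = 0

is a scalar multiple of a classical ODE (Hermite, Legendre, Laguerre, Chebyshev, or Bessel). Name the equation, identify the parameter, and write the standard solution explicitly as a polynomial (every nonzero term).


All three coefficients share the factor 7; dividing through by 7 gives  y'' - 2x y' + 8 y = 0.
This matches the Hermite equation y'' - 2x y' + 2n y = 0 with 2n = 8, so n = 4; the polynomial solution is H_4(x).
With y = sum_k a_k x^k, matching x^k gives (k+2)(k+1) a_{k+2} = 2(k - n) a_k = 2(k - 4) a_k. The right side vanishes at k = 4, so the series with the parity of 4 terminates at degree 4.
Standard normalization: leading coefficient of H_n is 2^n, so a_4 = 2^4 = 16. Work downward with a_k = (k+1)(k+2) a_{k+2} / (2(k - n)):
  a_2 = (3)(4)(16) / (2(2 - 4)) = 192/(-4) = -48
  a_0 = (1)(2)(-48) / (2(0 - 4)) = -96/(-8) = 12
Hence H_4(x) = 16 x^4 - 48 x^2 + 12.

H_4(x); series = 16 x^4 - 48 x^2 + 12


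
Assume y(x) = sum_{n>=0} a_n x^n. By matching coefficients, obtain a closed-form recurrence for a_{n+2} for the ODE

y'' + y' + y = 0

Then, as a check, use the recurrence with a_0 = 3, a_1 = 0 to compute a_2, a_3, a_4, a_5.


Substitute y = sum_n a_n x^n.
y''(x) has coefficient (n+2)(n+1) a_{n+2} at x^n;
y'(x) has coefficient (n+1) a_{n+1} at x^n;
y(x) has coefficient 1 a_n at x^n.
Matching x^n: (n+2)(n+1) a_{n+2} + (n+1) a_{n+1} + 1 a_n = 0.
Thus a_{n+2} = [-(n+1) a_{n+1} - 1 a_n] / ((n+1)(n+2)).

Check with a_0 = 3, a_1 = 0 (apply the recurrence for n = 0, 1, 2, 3): a_0 = 3, a_1 = 0, a_2 = -3/2, a_3 = 1/2, a_4 = 0, a_5 = -1/40.

a_(n+2) = [-(n+1) a_(n+1) - 1 a_n] / ((n+1)(n+2)); check: a_0 = 3, a_1 = 0, a_2 = -3/2, a_3 = 1/2, a_4 = 0, a_5 = -1/40


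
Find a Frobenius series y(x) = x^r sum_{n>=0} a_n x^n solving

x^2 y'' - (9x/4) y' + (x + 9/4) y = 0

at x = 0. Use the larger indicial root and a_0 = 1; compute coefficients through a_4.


Write in Frobenius form y'' + (p(x)/x) y' + (q(x)/x^2) y = 0:
  p(x) = -9/4,  q(x) = x + 9/4.
Indicial equation: r(r-1) + (-9/4) r + (9/4) = 0 -> roots r_1 = 9/4, r_2 = 1.
Take r = r_1 = 9/4. Let y(x) = x^r sum_{n>=0} a_n x^n with a_0 = 1.
Substitute y = x^r sum a_n x^n and match x^{r+n}. The recurrence is
  D(n) a_n + 1 a_{n-1} = 0,  where D(n) = (r+n)(r+n-1) + (-9/4)(r+n) + (9/4).
  a_n = -1 / D(n) * a_{n-1}.
Since the indicial polynomial factors as (r - r_1)(r - r_2), D(n) = (r_1 + n - r_1)(r_1 + n - r_2) = n(n + 5/4).
Evaluating step by step (a_0 = 1):
  n = 1: D(1) = 1(1 + 5/4) = 9/4; numerator = -1(1) = -1; a_1 = (-1)/(9/4) = -4/9
  n = 2: D(2) = 2(2 + 5/4) = 13/2; numerator = -1(-4/9) = 4/9; a_2 = (4/9)/(13/2) = 8/117
  n = 3: D(3) = 3(3 + 5/4) = 51/4; numerator = -1(8/117) = -8/117; a_3 = (-8/117)/(51/4) = -32/5967
  n = 4: D(4) = 4(4 + 5/4) = 21; numerator = -1(-32/5967) = 32/5967; a_4 = (32/5967)/(21) = 32/125307

r = 9/4; a_0 = 1; a_1 = -4/9; a_2 = 8/117; a_3 = -32/5967; a_4 = 32/125307


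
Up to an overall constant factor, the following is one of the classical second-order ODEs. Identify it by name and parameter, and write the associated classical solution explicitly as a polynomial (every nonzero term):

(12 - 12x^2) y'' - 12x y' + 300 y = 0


All three coefficients share the factor 12; dividing through by 12 gives  (1 - x^2) y'' - x y' + 25 y = 0.
This matches the Chebyshev equation (1 - x^2) y'' - x y' + n^2 y = 0 (note the -x y' term, not -2x y') with n^2 = 25, so n = 5; the polynomial solution is T_5(x).
With y = sum_k a_k x^k, matching x^k gives (k+2)(k+1) a_{k+2} = (k^2 - n^2) a_k = (k - 5)(k + 5) a_k. The right side vanishes at k = 5, so the series with the parity of 5 terminates at degree 5.
Standard normalization: leading coefficient of T_n is 2^(n-1), so a_5 = 2^4 = 16. Work downward with a_k = (k+1)(k+2) a_{k+2} / ((k - 5)(k + 5)):
  a_3 = (4)(5)(16) / ((3 - 5)(3 + 5)) = 320/(-16) = -20
  a_1 = (2)(3)(-20) / ((1 - 5)(1 + 5)) = -120/(-24) = 5
Hence T_5(x) = 16 x^5 - 20 x^3 + 5 x.

T_5(x); series = 16 x^5 - 20 x^3 + 5 x


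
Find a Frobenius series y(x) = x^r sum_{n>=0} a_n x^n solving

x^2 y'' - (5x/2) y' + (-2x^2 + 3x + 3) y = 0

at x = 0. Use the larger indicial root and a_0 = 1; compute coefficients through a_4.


Write in Frobenius form y'' + (p(x)/x) y' + (q(x)/x^2) y = 0:
  p(x) = -5/2,  q(x) = -2x^2 + 3x + 3.
Indicial equation: r(r-1) + (-5/2) r + (3) = 0 -> roots r_1 = 2, r_2 = 3/2.
Take r = r_1 = 2. Let y(x) = x^r sum_{n>=0} a_n x^n with a_0 = 1.
Substitute y = x^r sum a_n x^n and match x^{r+n}. The recurrence is
  D(n) a_n + 3 a_{n-1} - 2 a_{n-2} = 0,  where D(n) = (r+n)(r+n-1) + (-5/2)(r+n) + (3).
  a_n = [-3 a_{n-1} + 2 a_{n-2}] / D(n).
Since the indicial polynomial factors as (r - r_1)(r - r_2), D(n) = (r_1 + n - r_1)(r_1 + n - r_2) = n(n + 1/2).
Evaluating step by step (a_0 = 1):
  n = 1: D(1) = 1(1 + 1/2) = 3/2; numerator = -3(1) = -3; a_1 = (-3)/(3/2) = -2
  n = 2: D(2) = 2(2 + 1/2) = 5; numerator = -3(-2) + 2(1) = 8; a_2 = (8)/(5) = 8/5
  n = 3: D(3) = 3(3 + 1/2) = 21/2; numerator = -3(8/5) + 2(-2) = -44/5; a_3 = (-44/5)/(21/2) = -88/105
  n = 4: D(4) = 4(4 + 1/2) = 18; numerator = -3(-88/105) + 2(8/5) = 40/7; a_4 = (40/7)/(18) = 20/63

r = 2; a_0 = 1; a_1 = -2; a_2 = 8/5; a_3 = -88/105; a_4 = 20/63


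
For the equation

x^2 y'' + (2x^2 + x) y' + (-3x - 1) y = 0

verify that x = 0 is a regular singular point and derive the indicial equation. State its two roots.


Divide by x^2 to reach normal form y'' + P_1(x) y' + P_2(x) y = 0 with P_1(x) = 2 + 1/x and P_2(x) = -3/x - 1/x^2.
x = 0 is a singular point because the y'-coefficient 2 + 1/x has a pole at x = 0 and the y-coefficient -3/x - 1/x^2 has a pole at x = 0.
It is a regular singular point because x P_1(x) = p(x) = 2x + 1 and x^2 P_2(x) = q(x) = -3x - 1 are polynomials, hence analytic at x = 0.
p(0) = 1,  q(0) = -1.
Indicial equation: r(r-1) + p(0) r + q(0) = 0, i.e. r^2 + (p(0) - 1) r + q(0) = 0, i.e. r^2 - 1 = 0.
Discriminant: (0)^2 - 4(-1) = 4, so r = (0 ± 2)/2.
Solving: r_1 = 1, r_2 = -1.

indicial: r^2 - 1 = 0; roots r_1 = 1, r_2 = -1


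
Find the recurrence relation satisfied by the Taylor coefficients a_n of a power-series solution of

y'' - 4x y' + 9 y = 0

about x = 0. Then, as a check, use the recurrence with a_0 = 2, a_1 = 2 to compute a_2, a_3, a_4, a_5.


Substitute y = sum_n a_n x^n.
y''(x) has coefficient (n+2)(n+1) a_{n+2} at x^n;
-4 x y'(x) has coefficient -4 n a_n at x^n (shift);
9 y(x) has coefficient 9 a_n at x^n.
Matching x^n: (n+2)(n+1) a_{n+2} + (-4n + 9) a_n = 0.
Thus a_{n+2} = (4n - 9) / ((n+1)(n+2)) * a_n.

Check with a_0 = 2, a_1 = 2 (apply the recurrence for n = 0, 1, 2, 3): a_0 = 2, a_1 = 2, a_2 = -9, a_3 = -5/3, a_4 = 3/4, a_5 = -1/4.

a_(n+2) = (4n - 9) / ((n+1)(n+2)) * a_n; check: a_0 = 2, a_1 = 2, a_2 = -9, a_3 = -5/3, a_4 = 3/4, a_5 = -1/4


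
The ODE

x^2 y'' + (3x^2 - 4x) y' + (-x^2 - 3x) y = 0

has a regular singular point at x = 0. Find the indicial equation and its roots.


Divide by x^2 to reach normal form y'' + P_1(x) y' + P_2(x) y = 0 with P_1(x) = 3 - 4/x and P_2(x) = -1 - 3/x.
x = 0 is a singular point because the y'-coefficient 3 - 4/x has a pole at x = 0 and the y-coefficient -1 - 3/x has a pole at x = 0.
It is a regular singular point because x P_1(x) = p(x) = 3x - 4 and x^2 P_2(x) = q(x) = -x^2 - 3x are polynomials, hence analytic at x = 0.
p(0) = -4,  q(0) = 0.
Indicial equation: r(r-1) + p(0) r + q(0) = 0, i.e. r^2 + (p(0) - 1) r + q(0) = 0, i.e. r^2 - 5 r = 0.
Discriminant: (-5)^2 - 4(0) = 25, so r = (5 ± 5)/2.
Solving: r_1 = 5, r_2 = 0.

indicial: r^2 - 5 r = 0; roots r_1 = 5, r_2 = 0


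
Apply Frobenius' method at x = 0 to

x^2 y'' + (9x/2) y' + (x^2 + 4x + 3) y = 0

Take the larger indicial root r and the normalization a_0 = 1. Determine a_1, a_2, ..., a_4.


Write in Frobenius form y'' + (p(x)/x) y' + (q(x)/x^2) y = 0:
  p(x) = 9/2,  q(x) = x^2 + 4x + 3.
Indicial equation: r(r-1) + (9/2) r + (3) = 0 -> roots r_1 = -3/2, r_2 = -2.
Take r = r_1 = -3/2. Let y(x) = x^r sum_{n>=0} a_n x^n with a_0 = 1.
Substitute y = x^r sum a_n x^n and match x^{r+n}. The recurrence is
  D(n) a_n + 4 a_{n-1} + 1 a_{n-2} = 0,  where D(n) = (r+n)(r+n-1) + (9/2)(r+n) + (3).
  a_n = [-4 a_{n-1} - 1 a_{n-2}] / D(n).
Since the indicial polynomial factors as (r - r_1)(r - r_2), D(n) = (r_1 + n - r_1)(r_1 + n - r_2) = n(n + 1/2).
Evaluating step by step (a_0 = 1):
  n = 1: D(1) = 1(1 + 1/2) = 3/2; numerator = -4(1) = -4; a_1 = (-4)/(3/2) = -8/3
  n = 2: D(2) = 2(2 + 1/2) = 5; numerator = -4(-8/3) - 1(1) = 29/3; a_2 = (29/3)/(5) = 29/15
  n = 3: D(3) = 3(3 + 1/2) = 21/2; numerator = -4(29/15) - 1(-8/3) = -76/15; a_3 = (-76/15)/(21/2) = -152/315
  n = 4: D(4) = 4(4 + 1/2) = 18; numerator = -4(-152/315) - 1(29/15) = -1/315; a_4 = (-1/315)/(18) = -1/5670

r = -3/2; a_0 = 1; a_1 = -8/3; a_2 = 29/15; a_3 = -152/315; a_4 = -1/5670


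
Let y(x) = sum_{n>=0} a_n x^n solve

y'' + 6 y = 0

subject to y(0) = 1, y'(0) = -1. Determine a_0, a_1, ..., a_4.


Ansatz: y(x) = sum_{n>=0} a_n x^n, so y'(x) = sum_{n>=1} n a_n x^(n-1) and y''(x) = sum_{n>=2} n(n-1) a_n x^(n-2).
Substitute into P(x) y'' + Q(x) y' + R(x) y = 0 with P(x) = 1, Q(x) = 0, R(x) = 6, and match powers of x.
Initial conditions: a_0 = 1, a_1 = -1.
Setting the coefficient of each power of x to zero and solving order by order (substituting the coefficients already found):
  x^0: 2 a_2 + 6 a_0 = 0  ->  2 a_2 = -6 a_0 = -6  ->  a_2 = -3
  x^1: 6 a_3 + 6 a_1 = 0  ->  6 a_3 = -6 a_1 = 6  ->  a_3 = 1
  x^2: 12 a_4 + 6 a_2 = 0  ->  12 a_4 = -6 a_2 = 18  ->  a_4 = 3/2
Truncated series: y(x) = 1 - x - 3 x^2 + x^3 + (3/2) x^4 + O(x^5).

a_0 = 1; a_1 = -1; a_2 = -3; a_3 = 1; a_4 = 3/2


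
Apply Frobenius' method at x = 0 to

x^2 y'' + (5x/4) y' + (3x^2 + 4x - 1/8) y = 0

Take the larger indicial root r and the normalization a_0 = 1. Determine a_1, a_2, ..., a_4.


Write in Frobenius form y'' + (p(x)/x) y' + (q(x)/x^2) y = 0:
  p(x) = 5/4,  q(x) = 3x^2 + 4x - 1/8.
Indicial equation: r(r-1) + (5/4) r + (-1/8) = 0 -> roots r_1 = 1/4, r_2 = -1/2.
Take r = r_1 = 1/4. Let y(x) = x^r sum_{n>=0} a_n x^n with a_0 = 1.
Substitute y = x^r sum a_n x^n and match x^{r+n}. The recurrence is
  D(n) a_n + 4 a_{n-1} + 3 a_{n-2} = 0,  where D(n) = (r+n)(r+n-1) + (5/4)(r+n) + (-1/8).
  a_n = [-4 a_{n-1} - 3 a_{n-2}] / D(n).
Since the indicial polynomial factors as (r - r_1)(r - r_2), D(n) = (r_1 + n - r_1)(r_1 + n - r_2) = n(n + 3/4).
Evaluating step by step (a_0 = 1):
  n = 1: D(1) = 1(1 + 3/4) = 7/4; numerator = -4(1) = -4; a_1 = (-4)/(7/4) = -16/7
  n = 2: D(2) = 2(2 + 3/4) = 11/2; numerator = -4(-16/7) - 3(1) = 43/7; a_2 = (43/7)/(11/2) = 86/77
  n = 3: D(3) = 3(3 + 3/4) = 45/4; numerator = -4(86/77) - 3(-16/7) = 184/77; a_3 = (184/77)/(45/4) = 736/3465
  n = 4: D(4) = 4(4 + 3/4) = 19; numerator = -4(736/3465) - 3(86/77) = -14554/3465; a_4 = (-14554/3465)/(19) = -766/3465

r = 1/4; a_0 = 1; a_1 = -16/7; a_2 = 86/77; a_3 = 736/3465; a_4 = -766/3465


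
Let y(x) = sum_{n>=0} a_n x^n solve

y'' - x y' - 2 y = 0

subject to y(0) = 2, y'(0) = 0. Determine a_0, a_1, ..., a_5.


Ansatz: y(x) = sum_{n>=0} a_n x^n, so y'(x) = sum_{n>=1} n a_n x^(n-1) and y''(x) = sum_{n>=2} n(n-1) a_n x^(n-2).
Substitute into P(x) y'' + Q(x) y' + R(x) y = 0 with P(x) = 1, Q(x) = -x, R(x) = -2, and match powers of x.
Initial conditions: a_0 = 2, a_1 = 0.
Setting the coefficient of each power of x to zero and solving order by order (substituting the coefficients already found):
  x^0: 2 a_2 - 2 a_0 = 0  ->  2 a_2 = 2 a_0 = 4  ->  a_2 = 2
  x^1: 6 a_3 - 3 a_1 = 0  ->  6 a_3 = 3 a_1 = 0  ->  a_3 = 0
  x^2: 12 a_4 - 4 a_2 = 0  ->  12 a_4 = 4 a_2 = 8  ->  a_4 = 2/3
  x^3: 20 a_5 - 5 a_3 = 0  ->  20 a_5 = 5 a_3 = 0  ->  a_5 = 0
Truncated series: y(x) = 2 + 2 x^2 + (2/3) x^4 + O(x^6).

a_0 = 2; a_1 = 0; a_2 = 2; a_3 = 0; a_4 = 2/3; a_5 = 0


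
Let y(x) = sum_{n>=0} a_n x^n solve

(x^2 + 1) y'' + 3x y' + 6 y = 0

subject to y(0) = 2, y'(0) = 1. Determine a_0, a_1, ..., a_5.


Ansatz: y(x) = sum_{n>=0} a_n x^n, so y'(x) = sum_{n>=1} n a_n x^(n-1) and y''(x) = sum_{n>=2} n(n-1) a_n x^(n-2).
Substitute into P(x) y'' + Q(x) y' + R(x) y = 0 with P(x) = x^2 + 1, Q(x) = 3x, R(x) = 6, and match powers of x.
Initial conditions: a_0 = 2, a_1 = 1.
Setting the coefficient of each power of x to zero and solving order by order (substituting the coefficients already found):
  x^0: 2 a_2 + 6 a_0 = 0  ->  2 a_2 = -6 a_0 = -12  ->  a_2 = -6
  x^1: 6 a_3 + 9 a_1 = 0  ->  6 a_3 = -9 a_1 = -9  ->  a_3 = -3/2
  x^2: 12 a_4 + 14 a_2 = 0  ->  12 a_4 = -14 a_2 = 84  ->  a_4 = 7
  x^3: 20 a_5 + 21 a_3 = 0  ->  20 a_5 = -21 a_3 = 63/2  ->  a_5 = 63/40
Truncated series: y(x) = 2 + x - 6 x^2 - (3/2) x^3 + 7 x^4 + (63/40) x^5 + O(x^6).

a_0 = 2; a_1 = 1; a_2 = -6; a_3 = -3/2; a_4 = 7; a_5 = 63/40


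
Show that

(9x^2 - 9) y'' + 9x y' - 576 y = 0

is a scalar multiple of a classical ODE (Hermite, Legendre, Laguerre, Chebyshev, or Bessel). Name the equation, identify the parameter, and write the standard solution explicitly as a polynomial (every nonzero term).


All three coefficients share the factor -9; dividing through by -9 gives  (1 - x^2) y'' - x y' + 64 y = 0.
This matches the Chebyshev equation (1 - x^2) y'' - x y' + n^2 y = 0 (note the -x y' term, not -2x y') with n^2 = 64, so n = 8; the polynomial solution is T_8(x).
With y = sum_k a_k x^k, matching x^k gives (k+2)(k+1) a_{k+2} = (k^2 - n^2) a_k = (k - 8)(k + 8) a_k. The right side vanishes at k = 8, so the series with the parity of 8 terminates at degree 8.
Standard normalization: leading coefficient of T_n is 2^(n-1), so a_8 = 2^7 = 128. Work downward with a_k = (k+1)(k+2) a_{k+2} / ((k - 8)(k + 8)):
  a_6 = (7)(8)(128) / ((6 - 8)(6 + 8)) = 7168/(-28) = -256
  a_4 = (5)(6)(-256) / ((4 - 8)(4 + 8)) = -7680/(-48) = 160
  a_2 = (3)(4)(160) / ((2 - 8)(2 + 8)) = 1920/(-60) = -32
  a_0 = (1)(2)(-32) / ((0 - 8)(0 + 8)) = -64/(-64) = 1
Hence T_8(x) = 128 x^8 - 256 x^6 + 160 x^4 - 32 x^2 + 1.

T_8(x); series = 128 x^8 - 256 x^6 + 160 x^4 - 32 x^2 + 1


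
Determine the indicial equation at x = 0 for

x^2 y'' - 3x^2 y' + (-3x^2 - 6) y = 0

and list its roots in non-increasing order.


Divide by x^2 to reach normal form y'' + P_1(x) y' + P_2(x) y = 0 with P_1(x) = -3 and P_2(x) = -3 - 6/x^2.
x = 0 is a singular point because the y-coefficient -3 - 6/x^2 has a pole at x = 0.
It is a regular singular point because x P_1(x) = p(x) = -3x and x^2 P_2(x) = q(x) = -3x^2 - 6 are polynomials, hence analytic at x = 0.
p(0) = 0,  q(0) = -6.
Indicial equation: r(r-1) + p(0) r + q(0) = 0, i.e. r^2 + (p(0) - 1) r + q(0) = 0, i.e. r^2 - 1 r - 6 = 0.
Discriminant: (-1)^2 - 4(-6) = 25, so r = (1 ± 5)/2.
Solving: r_1 = 3, r_2 = -2.

indicial: r^2 - 1 r - 6 = 0; roots r_1 = 3, r_2 = -2


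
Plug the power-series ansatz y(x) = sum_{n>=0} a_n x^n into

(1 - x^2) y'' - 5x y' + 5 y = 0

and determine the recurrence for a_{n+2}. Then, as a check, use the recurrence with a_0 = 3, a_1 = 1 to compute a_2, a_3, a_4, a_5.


Substitute y = sum_n a_n x^n.
(1 - 1 x^2) y'' contributes (n+2)(n+1) a_{n+2} - n(n-1) a_n at x^n.
-5 x y'(x) contributes -5 n a_n at x^n.
5 y(x) contributes 5 a_n at x^n.
Matching x^n: (n+2)(n+1) a_{n+2} + (-n(n-1) - 5 n + 5) a_n = 0.
Thus a_{n+2} = (n(n-1) + 5 n - 5) / ((n+1)(n+2)) * a_n.

Check with a_0 = 3, a_1 = 1 (apply the recurrence for n = 0, 1, 2, 3): a_0 = 3, a_1 = 1, a_2 = -15/2, a_3 = 0, a_4 = -35/8, a_5 = 0.

a_(n+2) = (n(n-1) + 5 n - 5) / ((n+1)(n+2)) * a_n; check: a_0 = 3, a_1 = 1, a_2 = -15/2, a_3 = 0, a_4 = -35/8, a_5 = 0


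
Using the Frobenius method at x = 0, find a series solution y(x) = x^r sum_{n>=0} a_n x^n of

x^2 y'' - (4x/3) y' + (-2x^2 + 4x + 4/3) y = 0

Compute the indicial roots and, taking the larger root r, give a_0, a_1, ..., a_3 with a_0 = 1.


Write in Frobenius form y'' + (p(x)/x) y' + (q(x)/x^2) y = 0:
  p(x) = -4/3,  q(x) = -2x^2 + 4x + 4/3.
Indicial equation: r(r-1) + (-4/3) r + (4/3) = 0 -> roots r_1 = 4/3, r_2 = 1.
Take r = r_1 = 4/3. Let y(x) = x^r sum_{n>=0} a_n x^n with a_0 = 1.
Substitute y = x^r sum a_n x^n and match x^{r+n}. The recurrence is
  D(n) a_n + 4 a_{n-1} - 2 a_{n-2} = 0,  where D(n) = (r+n)(r+n-1) + (-4/3)(r+n) + (4/3).
  a_n = [-4 a_{n-1} + 2 a_{n-2}] / D(n).
Since the indicial polynomial factors as (r - r_1)(r - r_2), D(n) = (r_1 + n - r_1)(r_1 + n - r_2) = n(n + 1/3).
Evaluating step by step (a_0 = 1):
  n = 1: D(1) = 1(1 + 1/3) = 4/3; numerator = -4(1) = -4; a_1 = (-4)/(4/3) = -3
  n = 2: D(2) = 2(2 + 1/3) = 14/3; numerator = -4(-3) + 2(1) = 14; a_2 = (14)/(14/3) = 3
  n = 3: D(3) = 3(3 + 1/3) = 10; numerator = -4(3) + 2(-3) = -18; a_3 = (-18)/(10) = -9/5

r = 4/3; a_0 = 1; a_1 = -3; a_2 = 3; a_3 = -9/5


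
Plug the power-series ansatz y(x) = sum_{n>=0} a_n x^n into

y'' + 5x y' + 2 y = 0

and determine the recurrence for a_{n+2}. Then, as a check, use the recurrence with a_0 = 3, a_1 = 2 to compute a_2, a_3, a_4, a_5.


Substitute y = sum_n a_n x^n.
y''(x) has coefficient (n+2)(n+1) a_{n+2} at x^n;
5 x y'(x) has coefficient 5 n a_n at x^n (shift);
2 y(x) has coefficient 2 a_n at x^n.
Matching x^n: (n+2)(n+1) a_{n+2} + (5n + 2) a_n = 0.
Thus a_{n+2} = (-5n - 2) / ((n+1)(n+2)) * a_n.

Check with a_0 = 3, a_1 = 2 (apply the recurrence for n = 0, 1, 2, 3): a_0 = 3, a_1 = 2, a_2 = -3, a_3 = -7/3, a_4 = 3, a_5 = 119/60.

a_(n+2) = (-5n - 2) / ((n+1)(n+2)) * a_n; check: a_0 = 3, a_1 = 2, a_2 = -3, a_3 = -7/3, a_4 = 3, a_5 = 119/60


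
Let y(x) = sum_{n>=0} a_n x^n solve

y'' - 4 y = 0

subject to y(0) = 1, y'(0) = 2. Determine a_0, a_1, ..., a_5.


Ansatz: y(x) = sum_{n>=0} a_n x^n, so y'(x) = sum_{n>=1} n a_n x^(n-1) and y''(x) = sum_{n>=2} n(n-1) a_n x^(n-2).
Substitute into P(x) y'' + Q(x) y' + R(x) y = 0 with P(x) = 1, Q(x) = 0, R(x) = -4, and match powers of x.
Initial conditions: a_0 = 1, a_1 = 2.
Setting the coefficient of each power of x to zero and solving order by order (substituting the coefficients already found):
  x^0: 2 a_2 - 4 a_0 = 0  ->  2 a_2 = 4 a_0 = 4  ->  a_2 = 2
  x^1: 6 a_3 - 4 a_1 = 0  ->  6 a_3 = 4 a_1 = 8  ->  a_3 = 4/3
  x^2: 12 a_4 - 4 a_2 = 0  ->  12 a_4 = 4 a_2 = 8  ->  a_4 = 2/3
  x^3: 20 a_5 - 4 a_3 = 0  ->  20 a_5 = 4 a_3 = 16/3  ->  a_5 = 4/15
Truncated series: y(x) = 1 + 2 x + 2 x^2 + (4/3) x^3 + (2/3) x^4 + (4/15) x^5 + O(x^6).

a_0 = 1; a_1 = 2; a_2 = 2; a_3 = 4/3; a_4 = 2/3; a_5 = 4/15


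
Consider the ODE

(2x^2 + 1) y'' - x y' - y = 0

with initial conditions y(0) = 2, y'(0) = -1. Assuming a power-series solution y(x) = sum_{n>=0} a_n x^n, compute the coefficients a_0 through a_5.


Ansatz: y(x) = sum_{n>=0} a_n x^n, so y'(x) = sum_{n>=1} n a_n x^(n-1) and y''(x) = sum_{n>=2} n(n-1) a_n x^(n-2).
Substitute into P(x) y'' + Q(x) y' + R(x) y = 0 with P(x) = 2x^2 + 1, Q(x) = -x, R(x) = -1, and match powers of x.
Initial conditions: a_0 = 2, a_1 = -1.
Setting the coefficient of each power of x to zero and solving order by order (substituting the coefficients already found):
  x^0: 2 a_2 - a_0 = 0  ->  2 a_2 = a_0 = 2  ->  a_2 = 1
  x^1: 6 a_3 - 2 a_1 = 0  ->  6 a_3 = 2 a_1 = -2  ->  a_3 = -1/3
  x^2: 12 a_4 + a_2 = 0  ->  12 a_4 = -a_2 = -1  ->  a_4 = -1/12
  x^3: 20 a_5 + 8 a_3 = 0  ->  20 a_5 = -8 a_3 = 8/3  ->  a_5 = 2/15
Truncated series: y(x) = 2 - x + x^2 - (1/3) x^3 - (1/12) x^4 + (2/15) x^5 + O(x^6).

a_0 = 2; a_1 = -1; a_2 = 1; a_3 = -1/3; a_4 = -1/12; a_5 = 2/15


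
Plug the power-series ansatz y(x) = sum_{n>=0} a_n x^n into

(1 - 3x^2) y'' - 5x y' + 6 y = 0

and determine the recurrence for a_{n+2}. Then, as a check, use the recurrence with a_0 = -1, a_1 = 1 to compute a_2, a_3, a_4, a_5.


Substitute y = sum_n a_n x^n.
(1 - 3 x^2) y'' contributes (n+2)(n+1) a_{n+2} - 3 n(n-1) a_n at x^n.
-5 x y'(x) contributes -5 n a_n at x^n.
6 y(x) contributes 6 a_n at x^n.
Matching x^n: (n+2)(n+1) a_{n+2} + (-3 n(n-1) - 5 n + 6) a_n = 0.
Thus a_{n+2} = (3 n(n-1) + 5 n - 6) / ((n+1)(n+2)) * a_n.

Check with a_0 = -1, a_1 = 1 (apply the recurrence for n = 0, 1, 2, 3): a_0 = -1, a_1 = 1, a_2 = 3, a_3 = -1/6, a_4 = 5/2, a_5 = -9/40.

a_(n+2) = (3 n(n-1) + 5 n - 6) / ((n+1)(n+2)) * a_n; check: a_0 = -1, a_1 = 1, a_2 = 3, a_3 = -1/6, a_4 = 5/2, a_5 = -9/40


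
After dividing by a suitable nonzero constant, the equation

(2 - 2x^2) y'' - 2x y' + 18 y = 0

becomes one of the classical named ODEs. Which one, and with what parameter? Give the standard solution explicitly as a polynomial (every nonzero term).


All three coefficients share the factor 2; dividing through by 2 gives  (1 - x^2) y'' - x y' + 9 y = 0.
This matches the Chebyshev equation (1 - x^2) y'' - x y' + n^2 y = 0 (note the -x y' term, not -2x y') with n^2 = 9, so n = 3; the polynomial solution is T_3(x).
With y = sum_k a_k x^k, matching x^k gives (k+2)(k+1) a_{k+2} = (k^2 - n^2) a_k = (k - 3)(k + 3) a_k. The right side vanishes at k = 3, so the series with the parity of 3 terminates at degree 3.
Standard normalization: leading coefficient of T_n is 2^(n-1), so a_3 = 2^2 = 4. Work downward with a_k = (k+1)(k+2) a_{k+2} / ((k - 3)(k + 3)):
  a_1 = (2)(3)(4) / ((1 - 3)(1 + 3)) = 24/(-8) = -3
Hence T_3(x) = 4 x^3 - 3 x.

T_3(x); series = 4 x^3 - 3 x


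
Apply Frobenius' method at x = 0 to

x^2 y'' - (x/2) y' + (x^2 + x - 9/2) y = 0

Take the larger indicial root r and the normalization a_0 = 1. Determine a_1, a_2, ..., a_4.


Write in Frobenius form y'' + (p(x)/x) y' + (q(x)/x^2) y = 0:
  p(x) = -1/2,  q(x) = x^2 + x - 9/2.
Indicial equation: r(r-1) + (-1/2) r + (-9/2) = 0 -> roots r_1 = 3, r_2 = -3/2.
Take r = r_1 = 3. Let y(x) = x^r sum_{n>=0} a_n x^n with a_0 = 1.
Substitute y = x^r sum a_n x^n and match x^{r+n}. The recurrence is
  D(n) a_n + 1 a_{n-1} + 1 a_{n-2} = 0,  where D(n) = (r+n)(r+n-1) + (-1/2)(r+n) + (-9/2).
  a_n = [-1 a_{n-1} - 1 a_{n-2}] / D(n).
Since the indicial polynomial factors as (r - r_1)(r - r_2), D(n) = (r_1 + n - r_1)(r_1 + n - r_2) = n(n + 9/2).
Evaluating step by step (a_0 = 1):
  n = 1: D(1) = 1(1 + 9/2) = 11/2; numerator = -1(1) = -1; a_1 = (-1)/(11/2) = -2/11
  n = 2: D(2) = 2(2 + 9/2) = 13; numerator = -1(-2/11) - 1(1) = -9/11; a_2 = (-9/11)/(13) = -9/143
  n = 3: D(3) = 3(3 + 9/2) = 45/2; numerator = -1(-9/143) - 1(-2/11) = 35/143; a_3 = (35/143)/(45/2) = 14/1287
  n = 4: D(4) = 4(4 + 9/2) = 34; numerator = -1(14/1287) - 1(-9/143) = 67/1287; a_4 = (67/1287)/(34) = 67/43758

r = 3; a_0 = 1; a_1 = -2/11; a_2 = -9/143; a_3 = 14/1287; a_4 = 67/43758


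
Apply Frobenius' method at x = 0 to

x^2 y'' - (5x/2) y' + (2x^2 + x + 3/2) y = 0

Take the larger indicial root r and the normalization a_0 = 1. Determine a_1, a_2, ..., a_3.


Write in Frobenius form y'' + (p(x)/x) y' + (q(x)/x^2) y = 0:
  p(x) = -5/2,  q(x) = 2x^2 + x + 3/2.
Indicial equation: r(r-1) + (-5/2) r + (3/2) = 0 -> roots r_1 = 3, r_2 = 1/2.
Take r = r_1 = 3. Let y(x) = x^r sum_{n>=0} a_n x^n with a_0 = 1.
Substitute y = x^r sum a_n x^n and match x^{r+n}. The recurrence is
  D(n) a_n + 1 a_{n-1} + 2 a_{n-2} = 0,  where D(n) = (r+n)(r+n-1) + (-5/2)(r+n) + (3/2).
  a_n = [-1 a_{n-1} - 2 a_{n-2}] / D(n).
Since the indicial polynomial factors as (r - r_1)(r - r_2), D(n) = (r_1 + n - r_1)(r_1 + n - r_2) = n(n + 5/2).
Evaluating step by step (a_0 = 1):
  n = 1: D(1) = 1(1 + 5/2) = 7/2; numerator = -1(1) = -1; a_1 = (-1)/(7/2) = -2/7
  n = 2: D(2) = 2(2 + 5/2) = 9; numerator = -1(-2/7) - 2(1) = -12/7; a_2 = (-12/7)/(9) = -4/21
  n = 3: D(3) = 3(3 + 5/2) = 33/2; numerator = -1(-4/21) - 2(-2/7) = 16/21; a_3 = (16/21)/(33/2) = 32/693

r = 3; a_0 = 1; a_1 = -2/7; a_2 = -4/21; a_3 = 32/693


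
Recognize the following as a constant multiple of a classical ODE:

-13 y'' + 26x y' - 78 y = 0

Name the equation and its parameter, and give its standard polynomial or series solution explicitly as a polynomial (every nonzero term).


All three coefficients share the factor -13; dividing through by -13 gives  y'' - 2x y' + 6 y = 0.
This matches the Hermite equation y'' - 2x y' + 2n y = 0 with 2n = 6, so n = 3; the polynomial solution is H_3(x).
With y = sum_k a_k x^k, matching x^k gives (k+2)(k+1) a_{k+2} = 2(k - n) a_k = 2(k - 3) a_k. The right side vanishes at k = 3, so the series with the parity of 3 terminates at degree 3.
Standard normalization: leading coefficient of H_n is 2^n, so a_3 = 2^3 = 8. Work downward with a_k = (k+1)(k+2) a_{k+2} / (2(k - n)):
  a_1 = (2)(3)(8) / (2(1 - 3)) = 48/(-4) = -12
Hence H_3(x) = 8 x^3 - 12 x.

H_3(x); series = 8 x^3 - 12 x


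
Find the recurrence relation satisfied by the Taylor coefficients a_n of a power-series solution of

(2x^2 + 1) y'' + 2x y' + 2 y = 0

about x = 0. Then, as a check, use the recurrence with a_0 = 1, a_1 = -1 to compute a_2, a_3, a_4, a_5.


Substitute y = sum_n a_n x^n.
(1 + 2 x^2) y'' contributes (n+2)(n+1) a_{n+2} + 2 n(n-1) a_n at x^n.
2 x y'(x) contributes 2 n a_n at x^n.
2 y(x) contributes 2 a_n at x^n.
Matching x^n: (n+2)(n+1) a_{n+2} + (2 n(n-1) + 2 n + 2) a_n = 0.
Thus a_{n+2} = (-2 n(n-1) - 2 n - 2) / ((n+1)(n+2)) * a_n.

Check with a_0 = 1, a_1 = -1 (apply the recurrence for n = 0, 1, 2, 3): a_0 = 1, a_1 = -1, a_2 = -1, a_3 = 2/3, a_4 = 5/6, a_5 = -2/3.

a_(n+2) = (-2 n(n-1) - 2 n - 2) / ((n+1)(n+2)) * a_n; check: a_0 = 1, a_1 = -1, a_2 = -1, a_3 = 2/3, a_4 = 5/6, a_5 = -2/3


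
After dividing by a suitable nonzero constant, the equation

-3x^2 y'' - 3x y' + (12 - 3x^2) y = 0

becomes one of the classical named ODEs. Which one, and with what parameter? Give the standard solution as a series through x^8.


All three coefficients share the factor -3; dividing through by -3 gives  x^2 y'' + x y' + (x^2 - 4) y = 0.
This matches the Bessel equation x^2 y'' + x y' + (x^2 - nu^2) y = 0 with nu^2 = 4, so nu = 2; the solution bounded at x = 0 is J_2(x).
Frobenius at x = 0: indicial roots ±nu; for r = nu the recurrence k(k + 2nu) c_k = -c_{k-2} gives the standard series J_nu(x) = sum_{k>=0} (-1)^k / (k! (k+nu)!) (x/2)^(2k+nu). Evaluate the first 4 terms:
  k = 0: (-1)^0 / (0! * 2! * 2^2) x^2 = 1/(1*2*4) x^2 = (1/8) x^2
  k = 1: (-1)^1 / (1! * 3! * 2^4) x^4 = -1/(1*6*16) x^4 = (-1/96) x^4
  k = 2: (-1)^2 / (2! * 4! * 2^6) x^6 = 1/(2*24*64) x^6 = (1/3072) x^6
  k = 3: (-1)^3 / (3! * 5! * 2^8) x^8 = -1/(6*120*256) x^8 = (-1/184320) x^8
Hence J_2(x) = -x^8/184320 + x^6/3072 - x^4/96 + x^2/8 + ....

J_2(x); series = -x^8/184320 + x^6/3072 - x^4/96 + x^2/8


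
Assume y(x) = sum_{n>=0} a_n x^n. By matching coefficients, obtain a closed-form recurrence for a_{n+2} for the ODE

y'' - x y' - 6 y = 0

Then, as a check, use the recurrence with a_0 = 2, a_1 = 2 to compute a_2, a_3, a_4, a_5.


Substitute y = sum_n a_n x^n.
y''(x) has coefficient (n+2)(n+1) a_{n+2} at x^n;
-x y'(x) has coefficient -n a_n at x^n (shift);
-6 y(x) has coefficient -6 a_n at x^n.
Matching x^n: (n+2)(n+1) a_{n+2} + (-n - 6) a_n = 0.
Thus a_{n+2} = (n + 6) / ((n+1)(n+2)) * a_n.

Check with a_0 = 2, a_1 = 2 (apply the recurrence for n = 0, 1, 2, 3): a_0 = 2, a_1 = 2, a_2 = 6, a_3 = 7/3, a_4 = 4, a_5 = 21/20.

a_(n+2) = (n + 6) / ((n+1)(n+2)) * a_n; check: a_0 = 2, a_1 = 2, a_2 = 6, a_3 = 7/3, a_4 = 4, a_5 = 21/20


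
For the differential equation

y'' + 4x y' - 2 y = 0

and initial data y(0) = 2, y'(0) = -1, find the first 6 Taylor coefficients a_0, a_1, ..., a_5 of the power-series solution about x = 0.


Ansatz: y(x) = sum_{n>=0} a_n x^n, so y'(x) = sum_{n>=1} n a_n x^(n-1) and y''(x) = sum_{n>=2} n(n-1) a_n x^(n-2).
Substitute into P(x) y'' + Q(x) y' + R(x) y = 0 with P(x) = 1, Q(x) = 4x, R(x) = -2, and match powers of x.
Initial conditions: a_0 = 2, a_1 = -1.
Setting the coefficient of each power of x to zero and solving order by order (substituting the coefficients already found):
  x^0: 2 a_2 - 2 a_0 = 0  ->  2 a_2 = 2 a_0 = 4  ->  a_2 = 2
  x^1: 6 a_3 + 2 a_1 = 0  ->  6 a_3 = -2 a_1 = 2  ->  a_3 = 1/3
  x^2: 12 a_4 + 6 a_2 = 0  ->  12 a_4 = -6 a_2 = -12  ->  a_4 = -1
  x^3: 20 a_5 + 10 a_3 = 0  ->  20 a_5 = -10 a_3 = -10/3  ->  a_5 = -1/6
Truncated series: y(x) = 2 - x + 2 x^2 + (1/3) x^3 - x^4 - (1/6) x^5 + O(x^6).

a_0 = 2; a_1 = -1; a_2 = 2; a_3 = 1/3; a_4 = -1; a_5 = -1/6


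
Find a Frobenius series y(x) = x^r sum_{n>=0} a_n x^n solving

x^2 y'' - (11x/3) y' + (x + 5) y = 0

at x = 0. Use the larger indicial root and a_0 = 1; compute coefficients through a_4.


Write in Frobenius form y'' + (p(x)/x) y' + (q(x)/x^2) y = 0:
  p(x) = -11/3,  q(x) = x + 5.
Indicial equation: r(r-1) + (-11/3) r + (5) = 0 -> roots r_1 = 3, r_2 = 5/3.
Take r = r_1 = 3. Let y(x) = x^r sum_{n>=0} a_n x^n with a_0 = 1.
Substitute y = x^r sum a_n x^n and match x^{r+n}. The recurrence is
  D(n) a_n + 1 a_{n-1} = 0,  where D(n) = (r+n)(r+n-1) + (-11/3)(r+n) + (5).
  a_n = -1 / D(n) * a_{n-1}.
Since the indicial polynomial factors as (r - r_1)(r - r_2), D(n) = (r_1 + n - r_1)(r_1 + n - r_2) = n(n + 4/3).
Evaluating step by step (a_0 = 1):
  n = 1: D(1) = 1(1 + 4/3) = 7/3; numerator = -1(1) = -1; a_1 = (-1)/(7/3) = -3/7
  n = 2: D(2) = 2(2 + 4/3) = 20/3; numerator = -1(-3/7) = 3/7; a_2 = (3/7)/(20/3) = 9/140
  n = 3: D(3) = 3(3 + 4/3) = 13; numerator = -1(9/140) = -9/140; a_3 = (-9/140)/(13) = -9/1820
  n = 4: D(4) = 4(4 + 4/3) = 64/3; numerator = -1(-9/1820) = 9/1820; a_4 = (9/1820)/(64/3) = 27/116480

r = 3; a_0 = 1; a_1 = -3/7; a_2 = 9/140; a_3 = -9/1820; a_4 = 27/116480
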